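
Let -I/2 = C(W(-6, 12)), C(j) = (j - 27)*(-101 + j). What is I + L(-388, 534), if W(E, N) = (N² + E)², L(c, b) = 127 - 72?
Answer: -720478007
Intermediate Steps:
L(c, b) = 55
W(E, N) = (E + N²)²
C(j) = (-101 + j)*(-27 + j) (C(j) = (-27 + j)*(-101 + j) = (-101 + j)*(-27 + j))
I = -720478062 (I = -2*(2727 + ((-6 + 12²)²)² - 128*(-6 + 12²)²) = -2*(2727 + ((-6 + 144)²)² - 128*(-6 + 144)²) = -2*(2727 + (138²)² - 128*138²) = -2*(2727 + 19044² - 128*19044) = -2*(2727 + 362673936 - 2437632) = -2*360239031 = -720478062)
I + L(-388, 534) = -720478062 + 55 = -720478007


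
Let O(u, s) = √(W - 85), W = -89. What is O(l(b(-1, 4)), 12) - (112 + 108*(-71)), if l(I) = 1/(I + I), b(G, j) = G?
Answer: 7556 + I*√174 ≈ 7556.0 + 13.191*I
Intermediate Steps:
l(I) = 1/(2*I)
O(u, s) = I*√174 (O(u, s) = √(-89 - 85) = √(-174) = I*√174)
O(l(b(-1, 4)), 12) - (112 + 108*(-71)) = I*√174 - (112 + 108*(-71)) = I*√174 - (112 - 7668) = I*√174 - 1*(-7556) = I*√174 + 7556 = 7556 + I*√174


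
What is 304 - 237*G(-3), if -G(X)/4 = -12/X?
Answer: 4096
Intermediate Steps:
G(X) = 48/X (G(X) = -(-48)/X = 48/X)
304 - 237*G(-3) = 304 - 11376/(-3) = 304 - 11376*(-1)/3 = 304 - 237*(-16) = 304 + 3792 = 4096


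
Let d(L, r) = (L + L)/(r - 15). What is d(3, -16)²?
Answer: 36/961 ≈ 0.037461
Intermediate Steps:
d(L, r) = 2*L/(-15 + r) (d(L, r) = (2*L)/(-15 + r) = 2*L/(-15 + r))
d(3, -16)² = (2*3/(-15 - 16))² = (2*3/(-31))² = (2*3*(-1/31))² = (-6/31)² = 36/961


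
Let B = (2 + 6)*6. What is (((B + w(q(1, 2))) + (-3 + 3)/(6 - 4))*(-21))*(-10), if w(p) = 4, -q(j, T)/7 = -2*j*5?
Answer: 10920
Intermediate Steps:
q(j, T) = 70*j (q(j, T) = -7*(-2*j)*5 = -(-70)*j = 70*j)
B = 48 (B = 8*6 = 48)
(((B + w(q(1, 2))) + (-3 + 3)/(6 - 4))*(-21))*(-10) = (((48 + 4) + (-3 + 3)/(6 - 4))*(-21))*(-10) = ((52 + 0/2)*(-21))*(-10) = ((52 + 0*(1/2))*(-21))*(-10) = ((52 + 0)*(-21))*(-10) = (52*(-21))*(-10) = -1092*(-10) = 10920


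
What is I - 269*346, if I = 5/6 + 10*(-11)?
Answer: -559099/6 ≈ -93183.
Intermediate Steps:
I = -655/6 (I = 5*(⅙) - 110 = ⅚ - 110 = -655/6 ≈ -109.17)
I - 269*346 = -655/6 - 269*346 = -655/6 - 93074 = -559099/6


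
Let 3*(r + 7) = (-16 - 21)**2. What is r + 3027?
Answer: 10429/3 ≈ 3476.3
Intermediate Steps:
r = 1348/3 (r = -7 + (-16 - 21)**2/3 = -7 + (1/3)*(-37)**2 = -7 + (1/3)*1369 = -7 + 1369/3 = 1348/3 ≈ 449.33)
r + 3027 = 1348/3 + 3027 = 10429/3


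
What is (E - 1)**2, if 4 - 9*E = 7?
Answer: 16/9 ≈ 1.7778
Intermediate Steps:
E = -1/3 (E = 4/9 - 1/9*7 = 4/9 - 7/9 = -1/3 ≈ -0.33333)
(E - 1)**2 = (-1/3 - 1)**2 = (-4/3)**2 = 16/9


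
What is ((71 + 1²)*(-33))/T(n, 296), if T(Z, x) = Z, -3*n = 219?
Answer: 2376/73 ≈ 32.548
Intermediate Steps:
n = -73 (n = -⅓*219 = -73)
((71 + 1²)*(-33))/T(n, 296) = ((71 + 1²)*(-33))/(-73) = ((71 + 1)*(-33))*(-1/73) = (72*(-33))*(-1/73) = -2376*(-1/73) = 2376/73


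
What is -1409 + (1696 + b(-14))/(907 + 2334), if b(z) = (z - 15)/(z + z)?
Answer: -127816415/90748 ≈ -1408.5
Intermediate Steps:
b(z) = (-15 + z)/(2*z) (b(z) = (-15 + z)/((2*z)) = (-15 + z)*(1/(2*z)) = (-15 + z)/(2*z))
-1409 + (1696 + b(-14))/(907 + 2334) = -1409 + (1696 + (½)*(-15 - 14)/(-14))/(907 + 2334) = -1409 + (1696 + (½)*(-1/14)*(-29))/3241 = -1409 + (1696 + 29/28)*(1/3241) = -1409 + (47517/28)*(1/3241) = -1409 + 47517/90748 = -127816415/90748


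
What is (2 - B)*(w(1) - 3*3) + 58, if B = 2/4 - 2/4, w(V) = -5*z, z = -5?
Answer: 90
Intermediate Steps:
w(V) = 25 (w(V) = -5*(-5) = 25)
B = 0 (B = 2*(¼) - 2*¼ = ½ - ½ = 0)
(2 - B)*(w(1) - 3*3) + 58 = (2 - 1*0)*(25 - 3*3) + 58 = (2 + 0)*(25 - 9) + 58 = 2*16 + 58 = 32 + 58 = 90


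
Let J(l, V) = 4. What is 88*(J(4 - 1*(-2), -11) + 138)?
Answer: 12496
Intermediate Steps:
88*(J(4 - 1*(-2), -11) + 138) = 88*(4 + 138) = 88*142 = 12496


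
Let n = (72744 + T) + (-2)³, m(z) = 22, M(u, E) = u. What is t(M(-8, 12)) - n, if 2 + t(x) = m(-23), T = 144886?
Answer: -217602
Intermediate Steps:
t(x) = 20 (t(x) = -2 + 22 = 20)
n = 217622 (n = (72744 + 144886) + (-2)³ = 217630 - 8 = 217622)
t(M(-8, 12)) - n = 20 - 1*217622 = 20 - 217622 = -217602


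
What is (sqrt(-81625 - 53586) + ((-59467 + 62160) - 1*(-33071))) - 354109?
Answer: -318345 + I*sqrt(135211) ≈ -3.1835e+5 + 367.71*I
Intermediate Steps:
(sqrt(-81625 - 53586) + ((-59467 + 62160) - 1*(-33071))) - 354109 = (sqrt(-135211) + (2693 + 33071)) - 354109 = (I*sqrt(135211) + 35764) - 354109 = (35764 + I*sqrt(135211)) - 354109 = -318345 + I*sqrt(135211)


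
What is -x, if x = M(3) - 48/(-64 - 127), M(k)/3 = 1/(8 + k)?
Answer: -1101/2101 ≈ -0.52404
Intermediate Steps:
M(k) = 3/(8 + k)
x = 1101/2101 (x = 3/(8 + 3) - 48/(-64 - 127) = 3/11 - 48/(-191) = 3*(1/11) - 1/191*(-48) = 3/11 + 48/191 = 1101/2101 ≈ 0.52404)
-x = -1*1101/2101 = -1101/2101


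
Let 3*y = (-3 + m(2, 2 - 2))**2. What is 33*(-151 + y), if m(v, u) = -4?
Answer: -4444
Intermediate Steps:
y = 49/3 (y = (-3 - 4)**2/3 = (1/3)*(-7)**2 = (1/3)*49 = 49/3 ≈ 16.333)
33*(-151 + y) = 33*(-151 + 49/3) = 33*(-404/3) = -4444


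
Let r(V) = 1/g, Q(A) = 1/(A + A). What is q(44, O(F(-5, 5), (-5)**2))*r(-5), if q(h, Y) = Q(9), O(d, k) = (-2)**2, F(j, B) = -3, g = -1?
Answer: -1/18 ≈ -0.055556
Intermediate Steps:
Q(A) = 1/(2*A)
O(d, k) = 4
q(h, Y) = 1/18 (q(h, Y) = (1/2)/9 = (1/2)*(1/9) = 1/18)
r(V) = -1 (r(V) = 1/(-1) = -1)
q(44, O(F(-5, 5), (-5)**2))*r(-5) = (1/18)*(-1) = -1/18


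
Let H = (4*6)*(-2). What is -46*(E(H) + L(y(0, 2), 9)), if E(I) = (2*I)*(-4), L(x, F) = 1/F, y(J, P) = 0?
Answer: -159022/9 ≈ -17669.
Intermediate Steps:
H = -48 (H = 24*(-2) = -48)
E(I) = -8*I
-46*(E(H) + L(y(0, 2), 9)) = -46*(-8*(-48) + 1/9) = -46*(384 + 1/9) = -46*3457/9 = -159022/9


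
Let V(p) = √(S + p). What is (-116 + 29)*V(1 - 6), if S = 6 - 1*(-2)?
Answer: -87*√3 ≈ -150.69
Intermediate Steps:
S = 8 (S = 6 + 2 = 8)
V(p) = √(8 + p)
(-116 + 29)*V(1 - 6) = (-116 + 29)*√(8 + (1 - 6)) = -87*√(8 - 5) = -87*√3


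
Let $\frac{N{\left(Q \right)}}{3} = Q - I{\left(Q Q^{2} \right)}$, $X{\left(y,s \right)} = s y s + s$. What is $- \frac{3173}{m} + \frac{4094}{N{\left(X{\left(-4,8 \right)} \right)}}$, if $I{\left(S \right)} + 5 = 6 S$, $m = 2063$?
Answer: $- \frac{871148626049}{566403101001} \approx -1.538$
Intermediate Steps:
$X{\left(y,s \right)} = s + y s^{2}$ ($X{\left(y,s \right)} = y s^{2} + s = s + y s^{2}$)
$I{\left(S \right)} = -5 + 6 S$
$N{\left(Q \right)} = 15 - 18 Q^{3} + 3 Q$ ($N{\left(Q \right)} = 3 \left(Q - \left(-5 + 6 Q Q^{2}\right)\right) = 3 \left(Q - \left(-5 + 6 Q^{3}\right)\right) = 3 \left(5 + Q - 6 Q^{3}\right) = 15 - 18 Q^{3} + 3 Q$)
$- \frac{3173}{m} + \frac{4094}{N{\left(X{\left(-4,8 \right)} \right)}} = - \frac{3173}{2063} + \frac{4094}{15 - 18 \left(8 \left(1 + 8 \left(-4\right)\right)\right)^{3} + 3 \cdot 8 \left(1 + 8 \left(-4\right)\right)} = \left(-3173\right) \frac{1}{2063} + \frac{4094}{15 - 18 \left(8 \left(1 - 32\right)\right)^{3} + 3 \cdot 8 \left(1 - 32\right)} = - \frac{3173}{2063} + \frac{4094}{15 - 18 \left(8 \left(-31\right)\right)^{3} + 3 \cdot 8 \left(-31\right)} = - \frac{3173}{2063} + \frac{4094}{15 - 18 \left(-248\right)^{3} + 3 \left(-248\right)} = - \frac{3173}{2063} + \frac{4094}{15 - -274553856 - 744} = - \frac{3173}{2063} + \frac{4094}{15 + 274553856 - 744} = - \frac{3173}{2063} + \frac{4094}{274553127} = - \frac{871148626049}{566403101001}$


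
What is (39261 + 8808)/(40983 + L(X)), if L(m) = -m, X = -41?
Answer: 48069/41024 ≈ 1.1717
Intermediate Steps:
(39261 + 8808)/(40983 + L(X)) = (39261 + 8808)/(40983 - 1*(-41)) = 48069/(40983 + 41) = 48069/41024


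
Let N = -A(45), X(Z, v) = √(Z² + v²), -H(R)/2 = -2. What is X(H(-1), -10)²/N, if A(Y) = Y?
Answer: -116/45 ≈ -2.5778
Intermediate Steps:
H(R) = 4 (H(R) = -2*(-2) = 4)
N = -45 (N = -1*45 = -45)
X(H(-1), -10)²/N = (√(4² + (-10)²))²/(-45) = (√(16 + 100))²*(-1/45) = (√116)²*(-1/45) = (2*√29)²*(-1/45) = 116*(-1/45) = -116/45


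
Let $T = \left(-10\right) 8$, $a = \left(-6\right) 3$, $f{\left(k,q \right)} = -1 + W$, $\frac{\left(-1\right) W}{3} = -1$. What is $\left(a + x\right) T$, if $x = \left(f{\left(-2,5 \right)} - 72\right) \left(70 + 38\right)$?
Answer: $606240$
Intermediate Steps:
$W = 3$ ($W = \left(-3\right) \left(-1\right) = 3$)
$f{\left(k,q \right)} = 2$ ($f{\left(k,q \right)} = -1 + 3 = 2$)
$a = -18$
$T = -80$
$x = -7560$ ($x = \left(2 - 72\right) \left(70 + 38\right) = \left(-70\right) 108 = -7560$)
$\left(a + x\right) T = \left(-18 - 7560\right) \left(-80\right) = \left(-7578\right) \left(-80\right) = 606240$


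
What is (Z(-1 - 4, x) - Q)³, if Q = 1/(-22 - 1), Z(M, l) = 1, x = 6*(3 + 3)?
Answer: 13824/12167 ≈ 1.1362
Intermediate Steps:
x = 36 (x = 6*6 = 36)
Q = -1/23 (Q = 1/(-23) = -1/23 ≈ -0.043478)
(Z(-1 - 4, x) - Q)³ = (1 - 1*(-1/23))³ = (1 + 1/23)³ = (24/23)³ = 13824/12167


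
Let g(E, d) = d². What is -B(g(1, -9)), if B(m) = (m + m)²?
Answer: -26244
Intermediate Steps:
B(m) = 4*m² (B(m) = (2*m)² = 4*m²)
-B(g(1, -9)) = -4*((-9)²)² = -4*81² = -4*6561 = -1*26244 = -26244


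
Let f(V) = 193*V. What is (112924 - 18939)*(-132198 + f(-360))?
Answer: -18954706830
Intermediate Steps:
(112924 - 18939)*(-132198 + f(-360)) = (112924 - 18939)*(-132198 + 193*(-360)) = 93985*(-132198 - 69480) = 93985*(-201678) = -18954706830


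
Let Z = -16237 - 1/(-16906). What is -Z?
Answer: 274502721/16906 ≈ 16237.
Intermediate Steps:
Z = -274502721/16906 (Z = -16237 - 1*(-1/16906) = -16237 + 1/16906 = -274502721/16906 ≈ -16237.)
-Z = -1*(-274502721/16906) = 274502721/16906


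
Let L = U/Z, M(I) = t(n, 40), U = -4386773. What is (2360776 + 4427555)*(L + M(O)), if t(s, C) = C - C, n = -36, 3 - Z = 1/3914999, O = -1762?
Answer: -116584235097186499137/11744996 ≈ -9.9263e+12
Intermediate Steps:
Z = 11744996/3914999 (Z = 3 - 1/3914999 = 11744996/3914999 ≈ 3.0000)
t(s, C) = 0
M(I) = 0
L = -17174211908227/11744996 (L = -4386773/11744996/3914999 = -4386773*3914999/11744996 = -17174211908227/11744996 ≈ -1.4623e+6)
(2360776 + 4427555)*(L + M(O)) = (2360776 + 4427555)*(-17174211908227/11744996 + 0) = 6788331*(-17174211908227/11744996) = -116584235097186499137/11744996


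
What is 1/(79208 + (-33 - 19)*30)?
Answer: 1/77648 ≈ 1.2879e-5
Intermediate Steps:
1/(79208 + (-33 - 19)*30) = 1/(79208 - 52*30) = 1/(79208 - 1560) = 1/77648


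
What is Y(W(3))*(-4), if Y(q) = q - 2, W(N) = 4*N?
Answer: -40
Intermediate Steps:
Y(q) = -2 + q
Y(W(3))*(-4) = (-2 + 4*3)*(-4) = (-2 + 12)*(-4) = 10*(-4) = -40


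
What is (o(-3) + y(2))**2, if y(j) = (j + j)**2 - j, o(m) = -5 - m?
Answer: 144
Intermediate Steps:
y(j) = -j + 4*j**2 (y(j) = (2*j)**2 - j = 4*j**2 - j = -j + 4*j**2)
(o(-3) + y(2))**2 = ((-5 - 1*(-3)) + 2*(-1 + 4*2))**2 = ((-5 + 3) + 2*(-1 + 8))**2 = (-2 + 2*7)**2 = (-2 + 14)**2 = 12**2 = 144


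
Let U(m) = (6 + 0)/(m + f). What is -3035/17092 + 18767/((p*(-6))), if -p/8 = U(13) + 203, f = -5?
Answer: 18192704/10447485 ≈ 1.7413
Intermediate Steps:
U(m) = 6/(-5 + m) (U(m) = (6 + 0)/(m - 5) = 6/(-5 + m))
p = -1630 (p = -8*(6/(-5 + 13) + 203) = -8*(6/8 + 203) = -8*(6*(⅛) + 203) = -8*(¾ + 203) = -8*815/4 = -1630)
-3035/17092 + 18767/((p*(-6))) = -3035/17092 + 18767/((-1630*(-6))) = -3035*1/17092 + 18767/9780 = -3035/17092 + 18767*(1/9780) = -3035/17092 + 18767/9780 = 18192704/10447485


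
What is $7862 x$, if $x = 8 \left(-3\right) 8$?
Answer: $-1509504$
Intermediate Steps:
$x = -192$ ($x = \left(-24\right) 8 = -192$)
$7862 x = 7862 \left(-192\right) = -1509504$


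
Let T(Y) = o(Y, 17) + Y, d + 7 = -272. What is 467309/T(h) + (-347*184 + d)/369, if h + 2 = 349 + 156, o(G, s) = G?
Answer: 107925259/371214 ≈ 290.74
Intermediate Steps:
d = -279 (d = -7 - 272 = -279)
h = 503 (h = -2 + (349 + 156) = -2 + 505 = 503)
T(Y) = 2*Y (T(Y) = Y + Y = 2*Y)
467309/T(h) + (-347*184 + d)/369 = 467309/((2*503)) + (-347*184 - 279)/369 = 467309/1006 + (-63848 - 279)*(1/369) = 467309*(1/1006) - 64127*1/369 = 467309/1006 - 64127/369 = 107925259/371214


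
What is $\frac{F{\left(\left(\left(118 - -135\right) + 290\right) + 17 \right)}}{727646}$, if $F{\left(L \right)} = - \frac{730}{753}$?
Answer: $- \frac{365}{273958719} \approx -1.3323 \cdot 10^{-6}$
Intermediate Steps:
$F{\left(L \right)} = - \frac{730}{753}$ ($F{\left(L \right)} = \left(-730\right) \frac{1}{753} = - \frac{730}{753}$)
$\frac{F{\left(\left(\left(118 - -135\right) + 290\right) + 17 \right)}}{727646} = - \frac{730}{753 \cdot 727646} = \left(- \frac{730}{753}\right) \frac{1}{727646} = - \frac{365}{273958719}$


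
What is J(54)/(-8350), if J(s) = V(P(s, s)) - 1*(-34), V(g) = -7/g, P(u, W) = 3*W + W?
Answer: -7337/1803600 ≈ -0.0040680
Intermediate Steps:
P(u, W) = 4*W
J(s) = 34 - 7/(4*s) (J(s) = -7*1/(4*s) - 1*(-34) = -7/(4*s) + 34 = 34 - 7/(4*s))
J(54)/(-8350) = (34 - 7/4/54)/(-8350) = (34 - 7/4*1/54)*(-1/8350) = (34 - 7/216)*(-1/8350) = (7337/216)*(-1/8350) = -7337/1803600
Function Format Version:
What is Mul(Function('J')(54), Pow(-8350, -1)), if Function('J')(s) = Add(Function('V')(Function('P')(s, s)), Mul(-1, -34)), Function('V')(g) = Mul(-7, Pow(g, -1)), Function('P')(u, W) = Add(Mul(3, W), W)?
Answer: Rational(-7337, 1803600) ≈ -0.0040680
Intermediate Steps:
Function('P')(u, W) = Mul(4, W)
Function('J')(s) = Add(34, Mul(Rational(-7, 4), Pow(s, -1))) (Function('J')(s) = Add(Mul(-7, Pow(Mul(4, s), -1)), Mul(-1, -34)) = Add(Mul(-7, Mul(Rational(1, 4), Pow(s, -1))), 34) = Add(Mul(Rational(-7, 4), Pow(s, -1)), 34) = Add(34, Mul(Rational(-7, 4), Pow(s, -1))))
Mul(Function('J')(54), Pow(-8350, -1)) = Mul(Add(34, Mul(Rational(-7, 4), Pow(54, -1))), Pow(-8350, -1)) = Mul(Add(34, Mul(Rational(-7, 4), Rational(1, 54))), Rational(-1, 8350)) = Mul(Add(34, Rational(-7, 216)), Rational(-1, 8350)) = Mul(Rational(7337, 216), Rational(-1, 8350)) = Rational(-7337, 1803600)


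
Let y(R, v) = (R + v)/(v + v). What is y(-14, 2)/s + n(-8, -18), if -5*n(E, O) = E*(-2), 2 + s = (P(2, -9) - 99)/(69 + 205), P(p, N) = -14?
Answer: -6466/3305 ≈ -1.9564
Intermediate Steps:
y(R, v) = (R + v)/(2*v) (y(R, v) = (R + v)/((2*v)) = (R + v)*(1/(2*v)) = (R + v)/(2*v))
s = -661/274 (s = -2 + (-14 - 99)/(69 + 205) = -2 - 113/274 = -661/274 ≈ -2.4124)
n(E, O) = 2*E/5 (n(E, O) = -E*(-2)/5 = -(-2)*E/5 = 2*E/5)
y(-14, 2)/s + n(-8, -18) = ((½)*(-14 + 2)/2)/(-661/274) + (⅖)*(-8) = ((½)*(½)*(-12))*(-274/661) - 16/5 = -3*(-274/661) - 16/5 = 822/661 - 16/5 = -6466/3305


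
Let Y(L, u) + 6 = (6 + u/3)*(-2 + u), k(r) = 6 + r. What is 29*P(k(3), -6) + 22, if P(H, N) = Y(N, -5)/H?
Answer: -2567/27 ≈ -95.074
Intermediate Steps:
Y(L, u) = -6 + (-2 + u)*(6 + u/3) (Y(L, u) = -6 + (6 + u/3)*(-2 + u) = -6 + (-2 + u)*(6 + u/3))
P(H, N) = -109/(3*H) (P(H, N) = (-18 + (⅓)*(-5)² + (16/3)*(-5))/H = (-18 + (⅓)*25 - 80/3)/H = (-18 + 25/3 - 80/3)/H = -109/(3*H))
29*P(k(3), -6) + 22 = 29*(-109/(3*(6 + 3))) + 22 = 29*(-109/3/9) + 22 = 29*(-109/3*⅑) + 22 = 29*(-109/27) + 22 = -3161/27 + 22 = -2567/27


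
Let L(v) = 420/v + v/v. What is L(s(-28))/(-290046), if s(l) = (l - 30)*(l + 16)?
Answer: -31/5607556 ≈ -5.5283e-6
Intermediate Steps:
s(l) = (-30 + l)*(16 + l)
L(v) = 1 + 420/v (L(v) = 420/v + 1 = 1 + 420/v)
L(s(-28))/(-290046) = ((420 + (-480 + (-28)² - 14*(-28)))/(-480 + (-28)² - 14*(-28)))/(-290046) = ((420 + (-480 + 784 + 392))/(-480 + 784 + 392))*(-1/290046) = ((420 + 696)/696)*(-1/290046) = ((1/696)*1116)*(-1/290046) = (93/58)*(-1/290046) = -31/5607556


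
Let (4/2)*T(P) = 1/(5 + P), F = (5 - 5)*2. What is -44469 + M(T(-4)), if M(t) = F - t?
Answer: -88939/2 ≈ -44470.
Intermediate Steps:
F = 0 (F = 0*2 = 0)
T(P) = 1/(2*(5 + P))
M(t) = -t (M(t) = 0 - t = -t)
-44469 + M(T(-4)) = -44469 - 1/(2*(5 - 4)) = -44469 - 1/(2*1) = -44469 - 1/2 = -88939/2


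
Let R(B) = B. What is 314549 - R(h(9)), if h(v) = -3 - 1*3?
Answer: 314555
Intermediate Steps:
h(v) = -6 (h(v) = -3 - 3 = -6)
314549 - R(h(9)) = 314549 - 1*(-6) = 314549 + 6 = 314555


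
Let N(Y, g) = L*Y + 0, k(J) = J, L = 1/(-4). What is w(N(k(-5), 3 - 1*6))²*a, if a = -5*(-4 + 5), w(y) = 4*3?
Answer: -720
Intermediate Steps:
L = -¼ (L = 1*(-¼) = -¼ ≈ -0.25000)
N(Y, g) = -Y/4 (N(Y, g) = -Y/4 + 0 = -Y/4)
w(y) = 12
a = -5 (a = -5*1 = -5)
w(N(k(-5), 3 - 1*6))²*a = 12²*(-5) = 144*(-5) = -720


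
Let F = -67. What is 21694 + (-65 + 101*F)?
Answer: 14862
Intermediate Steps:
21694 + (-65 + 101*F) = 21694 + (-65 + 101*(-67)) = 21694 + (-65 - 6767) = 21694 - 6832 = 14862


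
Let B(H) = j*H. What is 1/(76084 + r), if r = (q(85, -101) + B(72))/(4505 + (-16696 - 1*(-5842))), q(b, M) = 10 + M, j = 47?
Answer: 6349/483054023 ≈ 1.3143e-5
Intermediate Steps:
B(H) = 47*H
r = -3293/6349 (r = ((10 - 101) + 47*72)/(4505 + (-16696 - 1*(-5842))) = (-91 + 3384)/(4505 + (-16696 + 5842)) = 3293/(4505 - 10854) = 3293/(-6349) = 3293*(-1/6349) = -3293/6349 ≈ -0.51866)
1/(76084 + r) = 1/(76084 - 3293/6349) = 1/(483054023/6349) = 6349/483054023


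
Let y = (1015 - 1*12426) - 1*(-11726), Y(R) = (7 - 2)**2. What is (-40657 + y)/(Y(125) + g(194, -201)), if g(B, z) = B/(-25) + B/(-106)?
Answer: -26726575/10209 ≈ -2617.9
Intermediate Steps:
Y(R) = 25 (Y(R) = 5**2 = 25)
y = 315 (y = (1015 - 12426) + 11726 = -11411 + 11726 = 315)
g(B, z) = -131*B/2650 (g(B, z) = B*(-1/25) + B*(-1/106) = -B/25 - B/106 = -131*B/2650)
(-40657 + y)/(Y(125) + g(194, -201)) = (-40657 + 315)/(25 - 131/2650*194) = -40342/(25 - 12707/1325) = -40342/20418/1325 = -40342*1325/20418 = -26726575/10209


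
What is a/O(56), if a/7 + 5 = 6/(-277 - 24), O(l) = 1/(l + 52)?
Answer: -163188/43 ≈ -3795.1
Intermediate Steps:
O(l) = 1/(52 + l)
a = -1511/43 (a = -35 + 7*(6/(-277 - 24)) = -35 + 7*(6/(-301)) = -35 + 7*(-1/301*6) = -35 + 7*(-6/301) = -35 - 6/43 = -1511/43 ≈ -35.140)
a/O(56) = -1511/(43*(1/(52 + 56))) = -1511/(43*(1/108)) = -1511/(43*1/108) = -1511/43*108 = -163188/43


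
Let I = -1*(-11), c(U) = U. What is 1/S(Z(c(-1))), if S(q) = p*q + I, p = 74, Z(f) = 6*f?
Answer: -1/433 ≈ -0.0023095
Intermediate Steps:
I = 11
S(q) = 11 + 74*q (S(q) = 74*q + 11 = 11 + 74*q)
1/S(Z(c(-1))) = 1/(11 + 74*(6*(-1))) = 1/(11 + 74*(-6)) = 1/(11 - 444) = 1/(-433) = -1/433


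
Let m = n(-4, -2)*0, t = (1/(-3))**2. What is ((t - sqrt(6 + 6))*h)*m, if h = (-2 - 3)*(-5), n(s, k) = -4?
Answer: 0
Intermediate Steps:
t = 1/9 (t = (-1/3)**2 = 1/9 ≈ 0.11111)
m = 0 (m = -4*0 = 0)
h = 25 (h = -5*(-5) = 25)
((t - sqrt(6 + 6))*h)*m = ((1/9 - sqrt(6 + 6))*25)*0 = ((1/9 - sqrt(12))*25)*0 = ((1/9 - 2*sqrt(3))*25)*0 = (25/9 - 50*sqrt(3))*0 = 0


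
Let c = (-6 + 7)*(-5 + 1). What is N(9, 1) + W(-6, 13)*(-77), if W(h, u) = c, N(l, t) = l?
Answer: 317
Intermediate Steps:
c = -4 (c = 1*(-4) = -4)
W(h, u) = -4
N(9, 1) + W(-6, 13)*(-77) = 9 - 4*(-77) = 9 + 308 = 317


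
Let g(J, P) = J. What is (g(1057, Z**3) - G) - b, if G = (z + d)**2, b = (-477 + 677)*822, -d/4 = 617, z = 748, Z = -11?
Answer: -3121743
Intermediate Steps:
d = -2468 (d = -4*617 = -2468)
b = 164400 (b = 200*822 = 164400)
G = 2958400 (G = (748 - 2468)**2 = (-1720)**2 = 2958400)
(g(1057, Z**3) - G) - b = (1057 - 1*2958400) - 1*164400 = (1057 - 2958400) - 164400 = -2957343 - 164400 = -3121743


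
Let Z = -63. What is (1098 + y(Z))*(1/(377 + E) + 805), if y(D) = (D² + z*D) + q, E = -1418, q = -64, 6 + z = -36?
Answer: 6409892596/1041 ≈ 6.1574e+6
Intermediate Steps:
z = -42 (z = -6 - 36 = -42)
y(D) = -64 + D² - 42*D (y(D) = (D² - 42*D) - 64 = -64 + D² - 42*D)
(1098 + y(Z))*(1/(377 + E) + 805) = (1098 + (-64 + (-63)² - 42*(-63)))*(1/(377 - 1418) + 805) = (1098 + (-64 + 3969 + 2646))*(1/(-1041) + 805) = (1098 + 6551)*(-1/1041 + 805) = 7649*(838004/1041) = 6409892596/1041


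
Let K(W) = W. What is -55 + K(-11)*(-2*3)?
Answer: 11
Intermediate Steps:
-55 + K(-11)*(-2*3) = -55 - (-22)*3 = -55 - 11*(-6) = -55 + 66 = 11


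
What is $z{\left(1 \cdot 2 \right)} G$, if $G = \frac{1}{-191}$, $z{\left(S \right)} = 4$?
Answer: $- \frac{4}{191} \approx -0.020942$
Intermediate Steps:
$G = - \frac{1}{191} \approx -0.0052356$
$z{\left(1 \cdot 2 \right)} G = 4 \left(- \frac{1}{191}\right) = - \frac{4}{191}$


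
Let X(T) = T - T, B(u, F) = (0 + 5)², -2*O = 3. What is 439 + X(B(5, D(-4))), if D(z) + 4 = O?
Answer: 439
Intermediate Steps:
O = -3/2 (O = -½*3 = -3/2 ≈ -1.5000)
D(z) = -11/2 (D(z) = -4 - 3/2 = -11/2)
B(u, F) = 25 (B(u, F) = 5² = 25)
X(T) = 0
439 + X(B(5, D(-4))) = 439 + 0 = 439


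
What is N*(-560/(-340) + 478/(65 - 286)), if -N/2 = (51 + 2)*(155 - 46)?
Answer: 1317156/221 ≈ 5960.0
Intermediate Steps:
N = -11554 (N = -2*(51 + 2)*(155 - 46) = -106*109 = -2*5777 = -11554)
N*(-560/(-340) + 478/(65 - 286)) = -11554*(-560/(-340) + 478/(65 - 286)) = -11554*(-560*(-1/340) + 478/(-221)) = -11554*(28/17 + 478*(-1/221)) = -11554*(28/17 - 478/221) = -11554*(-114/221) = 1317156/221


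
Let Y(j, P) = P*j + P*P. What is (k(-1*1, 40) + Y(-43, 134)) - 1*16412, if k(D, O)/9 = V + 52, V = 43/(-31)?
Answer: -116637/31 ≈ -3762.5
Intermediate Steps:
V = -43/31 (V = 43*(-1/31) = -43/31 ≈ -1.3871)
Y(j, P) = P² + P*j (Y(j, P) = P*j + P² = P² + P*j)
k(D, O) = 14121/31 (k(D, O) = 9*(-43/31 + 52) = 9*(1569/31) = 14121/31)
(k(-1*1, 40) + Y(-43, 134)) - 1*16412 = (14121/31 + 134*(134 - 43)) - 1*16412 = (14121/31 + 134*91) - 16412 = (14121/31 + 12194) - 16412 = 392135/31 - 16412 = -116637/31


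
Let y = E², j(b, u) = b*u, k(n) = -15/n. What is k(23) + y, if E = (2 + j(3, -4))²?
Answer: 229985/23 ≈ 9999.3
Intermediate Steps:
E = 100 (E = (2 + 3*(-4))² = (2 - 12)² = (-10)² = 100)
y = 10000 (y = 100² = 10000)
k(23) + y = -15/23 + 10000 = 229985/23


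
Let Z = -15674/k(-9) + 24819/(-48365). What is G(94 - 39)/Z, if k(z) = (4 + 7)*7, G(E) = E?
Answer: -204825775/759984073 ≈ -0.26951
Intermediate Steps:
k(z) = 77 (k(z) = 11*7 = 77)
Z = -759984073/3724105 (Z = -15674/77 + 24819/(-48365) = -15674*1/77 + 24819*(-1/48365) = -15674/77 - 24819/48365 = -759984073/3724105 ≈ -204.07)
G(94 - 39)/Z = (94 - 39)/(-759984073/3724105) = 55*(-3724105/759984073) = -204825775/759984073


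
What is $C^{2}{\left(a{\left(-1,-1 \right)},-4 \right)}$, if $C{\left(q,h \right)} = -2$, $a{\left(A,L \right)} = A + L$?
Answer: $4$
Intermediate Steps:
$C^{2}{\left(a{\left(-1,-1 \right)},-4 \right)} = \left(-2\right)^{2} = 4$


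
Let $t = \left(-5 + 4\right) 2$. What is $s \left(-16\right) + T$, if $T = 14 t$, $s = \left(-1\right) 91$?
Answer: $1428$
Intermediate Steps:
$s = -91$
$t = -2$ ($t = \left(-1\right) 2 = -2$)
$T = -28$ ($T = 14 \left(-2\right) = -28$)
$s \left(-16\right) + T = \left(-91\right) \left(-16\right) - 28 = 1456 - 28 = 1428$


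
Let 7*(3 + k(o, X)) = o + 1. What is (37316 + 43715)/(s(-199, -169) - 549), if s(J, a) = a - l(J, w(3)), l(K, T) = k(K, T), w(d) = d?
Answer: -567217/4807 ≈ -118.00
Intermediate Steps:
k(o, X) = -20/7 + o/7 (k(o, X) = -3 + (o + 1)/7 = -3 + (1 + o)/7 = -3 + (⅐ + o/7) = -20/7 + o/7)
l(K, T) = -20/7 + K/7
s(J, a) = 20/7 + a - J/7 (s(J, a) = a - (-20/7 + J/7) = a + (20/7 - J/7) = 20/7 + a - J/7)
(37316 + 43715)/(s(-199, -169) - 549) = (37316 + 43715)/((20/7 - 169 - ⅐*(-199)) - 549) = 81031/((20/7 - 169 + 199/7) - 549) = 81031/(-964/7 - 549) = 81031/(-4807/7) = 81031*(-7/4807) = -567217/4807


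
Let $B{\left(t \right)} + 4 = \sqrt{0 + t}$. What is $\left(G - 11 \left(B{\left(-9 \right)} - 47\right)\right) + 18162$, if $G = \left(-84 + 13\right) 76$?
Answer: $13327 - 33 i \approx 13327.0 - 33.0 i$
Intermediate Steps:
$B{\left(t \right)} = -4 + \sqrt{t}$ ($B{\left(t \right)} = -4 + \sqrt{0 + t} = -4 + \sqrt{t}$)
$G = -5396$ ($G = \left(-71\right) 76 = -5396$)
$\left(G - 11 \left(B{\left(-9 \right)} - 47\right)\right) + 18162 = \left(-5396 - 11 \left(\left(-4 + \sqrt{-9}\right) - 47\right)\right) + 18162 = \left(-5396 - 11 \left(\left(-4 + 3 i\right) - 47\right)\right) + 18162 = \left(-5396 - 11 \left(-51 + 3 i\right)\right) + 18162 = \left(-5396 + \left(561 - 33 i\right)\right) + 18162 = \left(-4835 - 33 i\right) + 18162 = 13327 - 33 i$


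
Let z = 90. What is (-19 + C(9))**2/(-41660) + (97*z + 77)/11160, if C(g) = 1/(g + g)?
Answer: 326604947/418433040 ≈ 0.78054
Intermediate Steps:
C(g) = 1/(2*g)
(-19 + C(9))**2/(-41660) + (97*z + 77)/11160 = (-19 + (1/2)/9)**2/(-41660) + (97*90 + 77)/11160 = (-19 + (1/2)*(1/9))**2*(-1/41660) + (8730 + 77)*(1/11160) = (-19 + 1/18)**2*(-1/41660) + 8807*(1/11160) = (-341/18)**2*(-1/41660) + 8807/11160 = (116281/324)*(-1/41660) + 8807/11160 = -116281/13497840 + 8807/11160 = 326604947/418433040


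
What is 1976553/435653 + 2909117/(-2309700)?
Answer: 3297878915699/1006227734100 ≈ 3.2775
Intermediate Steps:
1976553/435653 + 2909117/(-2309700) = 1976553*(1/435653) + 2909117*(-1/2309700) = 1976553/435653 - 2909117/2309700 = 3297878915699/1006227734100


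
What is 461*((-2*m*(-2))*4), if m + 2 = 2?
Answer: 0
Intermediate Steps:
m = 0 (m = -2 + 2 = 0)
461*((-2*m*(-2))*4) = 461*((-2*0*(-2))*4) = 461*((0*(-2))*4) = 461*(0*4) = 461*0 = 0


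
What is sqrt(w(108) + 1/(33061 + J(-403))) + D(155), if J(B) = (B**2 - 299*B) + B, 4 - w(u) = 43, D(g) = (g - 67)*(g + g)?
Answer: 27280 + I*sqrt(970911142545)/157782 ≈ 27280.0 + 6.245*I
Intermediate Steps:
D(g) = 2*g*(-67 + g) (D(g) = (-67 + g)*(2*g) = 2*g*(-67 + g))
w(u) = -39 (w(u) = 4 - 1*43 = 4 - 43 = -39)
J(B) = B**2 - 298*B
sqrt(w(108) + 1/(33061 + J(-403))) + D(155) = sqrt(-39 + 1/(33061 - 403*(-298 - 403))) + 2*155*(-67 + 155) = sqrt(-39 + 1/(33061 - 403*(-701))) + 2*155*88 = sqrt(-39 + 1/(33061 + 282503)) + 27280 = sqrt(-39 + 1/315564) + 27280 = sqrt(-12306995/315564) + 27280 = I*sqrt(970911142545)/157782 + 27280 = 27280 + I*sqrt(970911142545)/157782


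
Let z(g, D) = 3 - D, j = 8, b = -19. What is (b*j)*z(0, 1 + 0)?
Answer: -304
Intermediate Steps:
(b*j)*z(0, 1 + 0) = (-19*8)*(3 - (1 + 0)) = -152*(3 - 1*1) = -152*(3 - 1) = -152*2 = -304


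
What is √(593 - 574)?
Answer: √19 ≈ 4.3589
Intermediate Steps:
√(593 - 574) = √19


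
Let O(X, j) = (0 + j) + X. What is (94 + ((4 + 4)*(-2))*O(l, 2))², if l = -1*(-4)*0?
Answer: 3844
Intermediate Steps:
l = 0 (l = 4*0 = 0)
O(X, j) = X + j (O(X, j) = j + X = X + j)
(94 + ((4 + 4)*(-2))*O(l, 2))² = (94 + ((4 + 4)*(-2))*(0 + 2))² = (94 + (8*(-2))*2)² = (94 - 16*2)² = (94 - 32)² = 62² = 3844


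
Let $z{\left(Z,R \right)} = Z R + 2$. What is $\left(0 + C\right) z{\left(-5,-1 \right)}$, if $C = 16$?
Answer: $112$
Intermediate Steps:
$z{\left(Z,R \right)} = 2 + R Z$ ($z{\left(Z,R \right)} = R Z + 2 = 2 + R Z$)
$\left(0 + C\right) z{\left(-5,-1 \right)} = \left(0 + 16\right) \left(2 - -5\right) = 16 \left(2 + 5\right) = 16 \cdot 7 = 112$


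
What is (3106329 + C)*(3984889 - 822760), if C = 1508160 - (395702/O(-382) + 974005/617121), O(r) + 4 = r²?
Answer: 72998752027486865433389/5002794240 ≈ 1.4592e+13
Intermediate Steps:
O(r) = -4 + r²
C = 22634978095857943/15008382720 (C = 1508160 - (395702/(-4 + (-382)²) + 974005/617121) = 1508160 - (395702/(-4 + 145924) + 974005*(1/617121)) = 1508160 - (395702/145920 + 974005/617121) = 1508160 - (395702*(1/145920) + 974005/617121) = 1508160 - (197851/72960 + 974005/617121) = 1508160 - 1*64387137257/15008382720 = 1508160 - 64387137257/15008382720 = 22634978095857943/15008382720 ≈ 1.5082e+6)
(3106329 + C)*(3984889 - 822760) = (3106329 + 22634978095857943/15008382720)*(3984889 - 822760) = (69255952582092823/15008382720)*3162129 = 72998752027486865433389/5002794240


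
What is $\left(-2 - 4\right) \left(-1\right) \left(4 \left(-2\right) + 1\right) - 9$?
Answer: $-51$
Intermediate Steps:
$\left(-2 - 4\right) \left(-1\right) \left(4 \left(-2\right) + 1\right) - 9 = \left(-6\right) \left(-1\right) \left(-8 + 1\right) - 9 = 6 \left(-7\right) - 9 = -42 - 9 = -51$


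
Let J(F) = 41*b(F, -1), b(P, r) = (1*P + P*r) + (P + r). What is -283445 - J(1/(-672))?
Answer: -190447447/672 ≈ -2.8340e+5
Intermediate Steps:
b(P, r) = r + 2*P + P*r (b(P, r) = (P + P*r) + (P + r) = r + 2*P + P*r)
J(F) = -41 + 41*F (J(F) = 41*(-1 + 2*F + F*(-1)) = 41*(-1 + 2*F - F) = 41*(-1 + F) = -41 + 41*F)
-283445 - J(1/(-672)) = -283445 - (-41 + 41/(-672)) = -283445 - (-41 + 41*(-1/672)) = -283445 - (-41 - 41/672) = -283445 - 1*(-27593/672) = -283445 + 27593/672 = -190447447/672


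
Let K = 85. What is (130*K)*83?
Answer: 917150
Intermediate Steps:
(130*K)*83 = (130*85)*83 = 11050*83 = 917150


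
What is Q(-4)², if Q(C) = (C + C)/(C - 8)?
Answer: 4/9 ≈ 0.44444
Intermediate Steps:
Q(C) = 2*C/(-8 + C) (Q(C) = (2*C)/(-8 + C) = 2*C/(-8 + C))
Q(-4)² = (2*(-4)/(-8 - 4))² = (2*(-4)/(-12))² = (2*(-4)*(-1/12))² = (⅔)² = 4/9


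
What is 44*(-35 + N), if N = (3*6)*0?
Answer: -1540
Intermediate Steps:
N = 0 (N = 18*0 = 0)
44*(-35 + N) = 44*(-35 + 0) = 44*(-35) = -1540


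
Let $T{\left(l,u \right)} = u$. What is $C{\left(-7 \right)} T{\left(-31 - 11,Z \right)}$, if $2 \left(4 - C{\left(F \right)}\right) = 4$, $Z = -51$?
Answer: $-102$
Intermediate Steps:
$C{\left(F \right)} = 2$ ($C{\left(F \right)} = 4 - 2 = 2$)
$C{\left(-7 \right)} T{\left(-31 - 11,Z \right)} = 2 \left(-51\right) = -102$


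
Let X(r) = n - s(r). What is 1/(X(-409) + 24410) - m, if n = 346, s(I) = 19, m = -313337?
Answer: 7751017370/24737 ≈ 3.1334e+5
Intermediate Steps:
X(r) = 327 (X(r) = 346 - 1*19 = 346 - 19 = 327)
1/(X(-409) + 24410) - m = 1/(327 + 24410) - 1*(-313337) = 1/24737 + 313337 = 7751017370/24737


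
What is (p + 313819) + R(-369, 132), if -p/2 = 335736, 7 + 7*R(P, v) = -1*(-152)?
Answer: -2503426/7 ≈ -3.5763e+5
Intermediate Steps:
R(P, v) = 145/7 (R(P, v) = -1 + (-1*(-152))/7 = -1 + (⅐)*152 = -1 + 152/7 = 145/7)
p = -671472 (p = -2*335736 = -671472)
(p + 313819) + R(-369, 132) = (-671472 + 313819) + 145/7 = -357653 + 145/7 = -2503426/7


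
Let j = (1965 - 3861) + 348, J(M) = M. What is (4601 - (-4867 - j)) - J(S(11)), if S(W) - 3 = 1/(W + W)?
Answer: 174173/22 ≈ 7917.0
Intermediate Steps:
S(W) = 3 + 1/(2*W) (S(W) = 3 + 1/(W + W) = 3 + 1/(2*W))
j = -1548 (j = -1896 + 348 = -1548)
(4601 - (-4867 - j)) - J(S(11)) = (4601 - (-4867 - 1*(-1548))) - (3 + (1/2)/11) = (4601 - (-4867 + 1548)) - (3 + (1/2)*(1/11)) = (4601 - 1*(-3319)) - (3 + 1/22) = (4601 + 3319) - 1*67/22 = 7920 - 67/22 = 174173/22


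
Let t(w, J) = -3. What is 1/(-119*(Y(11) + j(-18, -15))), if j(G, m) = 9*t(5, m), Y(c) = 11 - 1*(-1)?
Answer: 1/1785 ≈ 0.00056022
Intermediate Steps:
Y(c) = 12 (Y(c) = 11 + 1 = 12)
j(G, m) = -27 (j(G, m) = 9*(-3) = -27)
1/(-119*(Y(11) + j(-18, -15))) = 1/(-119*(12 - 27)) = 1/(-119*(-15)) = 1/1785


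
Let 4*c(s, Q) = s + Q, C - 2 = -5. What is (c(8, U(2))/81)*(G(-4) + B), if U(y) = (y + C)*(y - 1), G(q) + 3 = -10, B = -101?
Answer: -133/54 ≈ -2.4630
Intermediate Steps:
C = -3 (C = 2 - 5 = -3)
G(q) = -13 (G(q) = -3 - 10 = -13)
U(y) = (-1 + y)*(-3 + y) (U(y) = (y - 3)*(y - 1) = (-3 + y)*(-1 + y) = (-1 + y)*(-3 + y))
c(s, Q) = Q/4 + s/4 (c(s, Q) = (s + Q)/4 = (Q + s)/4 = Q/4 + s/4)
(c(8, U(2))/81)*(G(-4) + B) = (((3 + 2² - 4*2)/4 + (¼)*8)/81)*(-13 - 101) = (((3 + 4 - 8)/4 + 2)*(1/81))*(-114) = (((¼)*(-1) + 2)*(1/81))*(-114) = ((-¼ + 2)*(1/81))*(-114) = ((7/4)*(1/81))*(-114) = (7/324)*(-114) = -133/54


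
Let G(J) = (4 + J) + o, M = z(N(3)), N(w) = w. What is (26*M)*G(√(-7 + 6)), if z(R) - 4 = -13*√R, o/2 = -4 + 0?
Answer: 26*(-4 + I)*(4 - 13*√3) ≈ 1925.7 - 481.43*I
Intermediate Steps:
o = -8 (o = 2*(-4 + 0) = 2*(-4) = -8)
z(R) = 4 - 13*√R
M = 4 - 13*√3 ≈ -18.517
G(J) = -4 + J (G(J) = (4 + J) - 8 = -4 + J)
(26*M)*G(√(-7 + 6)) = (26*(4 - 13*√3))*(-4 + √(-7 + 6)) = (104 - 338*√3)*(-4 + √(-1)) = (104 - 338*√3)*(-4 + I) = (-4 + I)*(104 - 338*√3)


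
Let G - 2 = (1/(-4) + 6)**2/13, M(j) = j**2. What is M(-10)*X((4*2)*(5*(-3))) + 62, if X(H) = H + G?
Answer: -597151/52 ≈ -11484.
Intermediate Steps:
G = 945/208 (G = 2 + (1/(-4) + 6)**2/13 = 2 + (-1/4 + 6)**2*(1/13) = 2 + (23/4)**2*(1/13) = 2 + (529/16)*(1/13) = 2 + 529/208 = 945/208 ≈ 4.5433)
X(H) = 945/208 + H (X(H) = H + 945/208 = 945/208 + H)
M(-10)*X((4*2)*(5*(-3))) + 62 = (-10)**2*(945/208 + (4*2)*(5*(-3))) + 62 = 100*(945/208 + 8*(-15)) + 62 = 100*(945/208 - 120) + 62 = 100*(-24015/208) + 62 = -600375/52 + 62 = -597151/52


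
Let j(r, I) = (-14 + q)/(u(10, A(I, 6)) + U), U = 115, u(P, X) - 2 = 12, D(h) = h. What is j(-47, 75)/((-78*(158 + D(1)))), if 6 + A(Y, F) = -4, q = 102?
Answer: -44/799929 ≈ -5.5005e-5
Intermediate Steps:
A(Y, F) = -10 (A(Y, F) = -6 - 4 = -10)
u(P, X) = 14 (u(P, X) = 2 + 12 = 14)
j(r, I) = 88/129 (j(r, I) = (-14 + 102)/(14 + 115) = 88/129)
j(-47, 75)/((-78*(158 + D(1)))) = 88/(129*((-78*(158 + 1)))) = 88/(129*((-78*159))) = (88/129)/(-12402) = (88/129)*(-1/12402) = -44/799929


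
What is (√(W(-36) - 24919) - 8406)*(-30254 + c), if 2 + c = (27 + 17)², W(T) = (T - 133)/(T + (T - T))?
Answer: 238057920 - 4720*I*√896915 ≈ 2.3806e+8 - 4.4701e+6*I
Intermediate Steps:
W(T) = (-133 + T)/T (W(T) = (-133 + T)/(T + 0) = (-133 + T)/T)
c = 1934 (c = -2 + (27 + 17)² = -2 + 44² = -2 + 1936 = 1934)
(√(W(-36) - 24919) - 8406)*(-30254 + c) = (√((-133 - 36)/(-36) - 24919) - 8406)*(-30254 + 1934) = (√(-1/36*(-169) - 24919) - 8406)*(-28320) = (√(169/36 - 24919) - 8406)*(-28320) = (√(-896915/36) - 8406)*(-28320) = (I*√896915/6 - 8406)*(-28320) = (-8406 + I*√896915/6)*(-28320) = 238057920 - 4720*I*√896915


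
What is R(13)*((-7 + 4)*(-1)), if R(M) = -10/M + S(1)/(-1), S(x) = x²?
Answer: -69/13 ≈ -5.3077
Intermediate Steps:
R(M) = -1 - 10/M (R(M) = -10/M + 1²/(-1) = -10/M + 1*(-1) = -10/M - 1 = -1 - 10/M)
R(13)*((-7 + 4)*(-1)) = ((-10 - 1*13)/13)*((-7 + 4)*(-1)) = ((-10 - 13)/13)*(-3*(-1)) = ((1/13)*(-23))*3 = -23/13*3 = -69/13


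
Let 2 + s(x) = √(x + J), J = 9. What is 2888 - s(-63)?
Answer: 2890 - 3*I*√6 ≈ 2890.0 - 7.3485*I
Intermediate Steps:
s(x) = -2 + √(9 + x) (s(x) = -2 + √(x + 9) = -2 + √(9 + x))
2888 - s(-63) = 2888 - (-2 + √(9 - 63)) = 2888 - (-2 + √(-54)) = 2888 - (-2 + 3*I*√6) = 2888 + (2 - 3*I*√6) = 2890 - 3*I*√6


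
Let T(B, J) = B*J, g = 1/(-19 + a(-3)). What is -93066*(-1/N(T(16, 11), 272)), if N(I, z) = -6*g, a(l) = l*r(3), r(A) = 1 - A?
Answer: 201643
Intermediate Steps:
a(l) = -2*l (a(l) = l*(1 - 1*3) = l*(1 - 3) = l*(-2) = -2*l)
g = -1/13 (g = 1/(-19 - 2*(-3)) = 1/(-19 + 6) = 1/(-13) = -1/13 ≈ -0.076923)
N(I, z) = 6/13 (N(I, z) = -6*(-1/13) = 6/13)
-93066*(-1/N(T(16, 11), 272)) = -93066/((-1*6/13)) = -93066/(-6/13) = -93066*(-13/6) = 201643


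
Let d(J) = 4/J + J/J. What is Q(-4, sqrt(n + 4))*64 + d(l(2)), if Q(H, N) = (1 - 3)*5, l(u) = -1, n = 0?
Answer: -643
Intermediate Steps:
Q(H, N) = -10 (Q(H, N) = -2*5 = -10)
d(J) = 1 + 4/J (d(J) = 4/J + 1 = 1 + 4/J)
Q(-4, sqrt(n + 4))*64 + d(l(2)) = -10*64 + (4 - 1)/(-1) = -640 - 1*3 = -640 - 3 = -643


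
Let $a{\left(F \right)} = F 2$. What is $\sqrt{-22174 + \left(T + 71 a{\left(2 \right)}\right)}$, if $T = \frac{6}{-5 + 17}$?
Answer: $\frac{i \sqrt{87558}}{2} \approx 147.95 i$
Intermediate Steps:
$a{\left(F \right)} = 2 F$
$T = \frac{1}{2}$ ($T = \frac{6}{12} = 6 \cdot \frac{1}{12} = \frac{1}{2} \approx 0.5$)
$\sqrt{-22174 + \left(T + 71 a{\left(2 \right)}\right)} = \sqrt{-22174 + \left(\frac{1}{2} + 71 \cdot 2 \cdot 2\right)} = \sqrt{-22174 + \left(\frac{1}{2} + 71 \cdot 4\right)} = \sqrt{-22174 + \left(\frac{1}{2} + 284\right)} = \sqrt{-22174 + \frac{569}{2}} = \sqrt{- \frac{43779}{2}} = \frac{i \sqrt{87558}}{2}$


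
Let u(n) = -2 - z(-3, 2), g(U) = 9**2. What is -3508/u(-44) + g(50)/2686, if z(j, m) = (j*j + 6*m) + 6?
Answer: 9424837/77894 ≈ 121.00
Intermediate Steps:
g(U) = 81
z(j, m) = 6 + j**2 + 6*m (z(j, m) = (j**2 + 6*m) + 6 = 6 + j**2 + 6*m)
u(n) = -29 (u(n) = -2 - (6 + (-3)**2 + 6*2) = -2 - (6 + 9 + 12) = -2 - 1*27 = -2 - 27 = -29)
-3508/u(-44) + g(50)/2686 = -3508/(-29) + 81/2686 = -3508*(-1/29) + 81*(1/2686) = 3508/29 + 81/2686 = 9424837/77894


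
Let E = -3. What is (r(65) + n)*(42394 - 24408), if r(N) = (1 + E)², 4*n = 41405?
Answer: 372499053/2 ≈ 1.8625e+8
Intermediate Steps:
n = 41405/4 (n = (¼)*41405 = 41405/4 ≈ 10351.)
r(N) = 4 (r(N) = (1 - 3)² = (-2)² = 4)
(r(65) + n)*(42394 - 24408) = (4 + 41405/4)*(42394 - 24408) = (41421/4)*17986 = 372499053/2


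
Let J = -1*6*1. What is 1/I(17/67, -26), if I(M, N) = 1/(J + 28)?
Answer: 22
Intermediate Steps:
J = -6 (J = -6*1 = -6)
I(M, N) = 1/22 (I(M, N) = 1/(-6 + 28) = 1/22)
1/I(17/67, -26) = 1/(1/22) = 22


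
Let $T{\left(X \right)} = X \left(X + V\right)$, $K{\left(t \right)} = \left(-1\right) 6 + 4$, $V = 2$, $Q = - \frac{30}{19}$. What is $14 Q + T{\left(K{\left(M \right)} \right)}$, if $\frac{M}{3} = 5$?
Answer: $- \frac{420}{19} \approx -22.105$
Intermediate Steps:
$M = 15$ ($M = 3 \cdot 5 = 15$)
$Q = - \frac{30}{19}$ ($Q = \left(-30\right) \frac{1}{19} = - \frac{30}{19} \approx -1.5789$)
$K{\left(t \right)} = -2$ ($K{\left(t \right)} = -6 + 4 = -2$)
$T{\left(X \right)} = X \left(2 + X\right)$ ($T{\left(X \right)} = X \left(X + 2\right) = X \left(2 + X\right)$)
$14 Q + T{\left(K{\left(M \right)} \right)} = 14 \left(- \frac{30}{19}\right) - 2 \left(2 - 2\right) = - \frac{420}{19} - 0 = - \frac{420}{19} + 0 = - \frac{420}{19}$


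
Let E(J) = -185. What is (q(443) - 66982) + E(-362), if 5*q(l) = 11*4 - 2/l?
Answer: -29751083/443 ≈ -67158.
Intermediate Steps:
q(l) = 44/5 - 2/(5*l) (q(l) = (11*4 - 2/l)/5 = (44 - 2/l)/5 = 44/5 - 2/(5*l))
(q(443) - 66982) + E(-362) = ((2/5)*(-1 + 22*443)/443 - 66982) - 185 = ((2/5)*(1/443)*(-1 + 9746) - 66982) - 185 = ((2/5)*(1/443)*9745 - 66982) - 185 = (3898/443 - 66982) - 185 = -29669128/443 - 185 = -29751083/443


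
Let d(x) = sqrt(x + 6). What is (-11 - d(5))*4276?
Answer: -47036 - 4276*sqrt(11) ≈ -61218.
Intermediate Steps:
d(x) = sqrt(6 + x)
(-11 - d(5))*4276 = (-11 - sqrt(6 + 5))*4276 = (-11 - sqrt(11))*4276 = -47036 - 4276*sqrt(11)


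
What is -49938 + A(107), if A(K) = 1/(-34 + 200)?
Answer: -8289707/166 ≈ -49938.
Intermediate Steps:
A(K) = 1/166
-49938 + A(107) = -49938 + 1/166 = -8289707/166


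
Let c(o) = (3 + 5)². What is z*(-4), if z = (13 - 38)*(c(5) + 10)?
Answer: 7400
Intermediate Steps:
c(o) = 64 (c(o) = 8² = 64)
z = -1850 (z = (13 - 38)*(64 + 10) = -25*74 = -1850)
z*(-4) = -1850*(-4) = 7400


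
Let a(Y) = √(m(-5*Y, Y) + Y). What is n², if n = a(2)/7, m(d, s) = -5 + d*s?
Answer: -23/49 ≈ -0.46939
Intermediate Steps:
a(Y) = √(-5 + Y - 5*Y²) (a(Y) = √((-5 + (-5*Y)*Y) + Y) = √((-5 - 5*Y²) + Y) = √(-5 + Y - 5*Y²))
n = I*√23/7 (n = √(-5 + 2 - 5*2²)/7 = √(-5 + 2 - 5*4)*(⅐) = √(-5 + 2 - 20)*(⅐) = √(-23)*(⅐) = (I*√23)*(⅐) = I*√23/7 ≈ 0.68512*I)
n² = (I*√23/7)² = -23/49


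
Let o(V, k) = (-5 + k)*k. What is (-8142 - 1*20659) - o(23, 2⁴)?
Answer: -28977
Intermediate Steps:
o(V, k) = k*(-5 + k)
(-8142 - 1*20659) - o(23, 2⁴) = (-8142 - 1*20659) - 2⁴*(-5 + 2⁴) = (-8142 - 20659) - 16*(-5 + 16) = -28801 - 16*11 = -28801 - 1*176 = -28801 - 176 = -28977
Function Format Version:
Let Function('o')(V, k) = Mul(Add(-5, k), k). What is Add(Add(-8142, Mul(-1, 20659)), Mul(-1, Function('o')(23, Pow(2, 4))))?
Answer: -28977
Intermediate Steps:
Function('o')(V, k) = Mul(k, Add(-5, k))
Add(Add(-8142, Mul(-1, 20659)), Mul(-1, Function('o')(23, Pow(2, 4)))) = Add(Add(-8142, Mul(-1, 20659)), Mul(-1, Mul(Pow(2, 4), Add(-5, Pow(2, 4))))) = Add(Add(-8142, -20659), Mul(-1, Mul(16, Add(-5, 16)))) = Add(-28801, Mul(-1, Mul(16, 11))) = Add(-28801, Mul(-1, 176)) = Add(-28801, -176) = -28977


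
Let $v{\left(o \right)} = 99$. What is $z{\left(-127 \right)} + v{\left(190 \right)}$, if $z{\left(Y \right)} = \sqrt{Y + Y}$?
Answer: $99 + i \sqrt{254} \approx 99.0 + 15.937 i$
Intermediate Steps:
$z{\left(Y \right)} = \sqrt{2} \sqrt{Y}$ ($z{\left(Y \right)} = \sqrt{2 Y} = \sqrt{2} \sqrt{Y}$)
$z{\left(-127 \right)} + v{\left(190 \right)} = \sqrt{2} \sqrt{-127} + 99 = \sqrt{2} i \sqrt{127} + 99 = i \sqrt{254} + 99 = 99 + i \sqrt{254}$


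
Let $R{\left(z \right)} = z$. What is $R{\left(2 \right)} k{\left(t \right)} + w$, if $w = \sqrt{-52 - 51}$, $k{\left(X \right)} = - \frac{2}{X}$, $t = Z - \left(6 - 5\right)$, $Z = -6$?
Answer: $\frac{4}{7} + i \sqrt{103} \approx 0.57143 + 10.149 i$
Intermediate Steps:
$t = -7$ ($t = -6 - \left(6 - 5\right) = -6 - 1 = -7$)
$w = i \sqrt{103}$ ($w = \sqrt{-103} = i \sqrt{103} \approx 10.149 i$)
$R{\left(2 \right)} k{\left(t \right)} + w = 2 \left(- \frac{2}{-7}\right) + i \sqrt{103} = 2 \left(\left(-2\right) \left(- \frac{1}{7}\right)\right) + i \sqrt{103} = 2 \cdot \frac{2}{7} + i \sqrt{103} = \frac{4}{7} + i \sqrt{103}$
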